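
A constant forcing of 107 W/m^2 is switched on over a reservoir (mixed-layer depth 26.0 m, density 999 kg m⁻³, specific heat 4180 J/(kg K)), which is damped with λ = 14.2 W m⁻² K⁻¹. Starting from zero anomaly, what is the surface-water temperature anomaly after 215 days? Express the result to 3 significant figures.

6.87 K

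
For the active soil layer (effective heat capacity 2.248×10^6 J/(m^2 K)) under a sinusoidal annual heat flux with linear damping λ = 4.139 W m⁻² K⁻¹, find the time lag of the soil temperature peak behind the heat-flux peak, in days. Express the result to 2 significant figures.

Areal heat capacity C = 2.248×10^6 J/(m^2 K) (given).
ω = 2π / 3.15×10^7 s = 1.99×10^-7 s⁻¹.
Phase lag φ = arctan(Cω/λ) = arctan(0.448/4.139) = 0.108 rad.
Time lag = φ / ω = 0.108 / 1.99×10^-7 = 5.41×10^5 s = 6.26 days.

6.3 days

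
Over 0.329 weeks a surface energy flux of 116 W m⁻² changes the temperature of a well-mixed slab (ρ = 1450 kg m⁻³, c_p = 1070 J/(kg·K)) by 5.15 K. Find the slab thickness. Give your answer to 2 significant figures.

Heat input Q = F Δt = 116 × 1.99×10^5 s = 2.31×10^7 J/m².
Required areal heat capacity C = Q / ΔT = 4.48×10^6 J/(m²·K).
Depth D = C / (ρ c_p) = 4.48×10^6 / (1450 × 1070) = 2.89 m.

2.9 m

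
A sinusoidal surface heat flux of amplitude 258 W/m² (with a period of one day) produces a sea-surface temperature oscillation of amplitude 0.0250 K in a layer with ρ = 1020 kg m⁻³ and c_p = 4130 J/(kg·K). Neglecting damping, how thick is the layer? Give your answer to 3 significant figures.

ω = 2π / 86400 s = 7.27×10^-5 s⁻¹.
Required C = F₀ / (A ω) = 258 / (0.0250 × 7.27×10^-5) = 1.42×10^8 J/(m²·K).
D = C / (ρ c_p) = 1.42×10^8 / (1020 × 4130) = 33.7 m.

33.7 m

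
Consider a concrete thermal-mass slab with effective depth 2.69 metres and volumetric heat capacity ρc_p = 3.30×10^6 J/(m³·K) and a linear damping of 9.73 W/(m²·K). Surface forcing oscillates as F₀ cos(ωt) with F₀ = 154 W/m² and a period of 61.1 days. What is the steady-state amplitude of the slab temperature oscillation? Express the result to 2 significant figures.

Areal heat capacity C = ρc_p × D = 3.30×10^6 × 2.69 = 8.88×10^6 J m⁻² K⁻¹.
Angular frequency ω = 2π / T = 2π / 5.28×10^6 s = 1.19×10^-6 s⁻¹.
√((Cω)² + λ²) = √((10.6)² + 9.73²) = 14.4 W/(m²·K).
Amplitude A = F₀ / √((Cω)²+λ²) = 154 / 14.4 = 10.7 K.

11 K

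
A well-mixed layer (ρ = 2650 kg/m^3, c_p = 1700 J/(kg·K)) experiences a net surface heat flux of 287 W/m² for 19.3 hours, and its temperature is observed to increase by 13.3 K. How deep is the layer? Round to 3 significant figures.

Heat input Q = F Δt = 287 × 69500 s = 1.99×10^7 J/m².
Required areal heat capacity C = Q / ΔT = 1.50×10^6 J/(m²·K).
Depth D = C / (ρ c_p) = 1.50×10^6 / (2650 × 1700) = 0.333 m.

0.333 m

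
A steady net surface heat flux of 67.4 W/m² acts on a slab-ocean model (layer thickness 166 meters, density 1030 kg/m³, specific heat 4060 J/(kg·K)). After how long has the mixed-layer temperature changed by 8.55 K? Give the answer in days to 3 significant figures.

1020 days

Areal heat capacity C = ρ c_p D = 1030 × 4060 × 166 = 6.94×10^8 J/(m²·K).
Time required: Δt = C ΔT / F = 6.94×10^8 × 8.55 / 67.4 = 8.81×10^7 s.
In days: 8.81×10^7 s / (86400 s/day) = 1020 days.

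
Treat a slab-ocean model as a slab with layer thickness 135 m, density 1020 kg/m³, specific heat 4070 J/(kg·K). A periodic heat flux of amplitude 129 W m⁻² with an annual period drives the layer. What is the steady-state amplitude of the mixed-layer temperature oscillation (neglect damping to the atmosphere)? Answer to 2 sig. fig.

1.2 K

Areal heat capacity C = ρ c_p D = 1020 × 4070 × 135 = 5.60×10^8 J m⁻² K⁻¹.
Angular frequency ω = 2π / T = 2π / 3.15×10^7 s = 1.99×10^-7 s⁻¹.
Cω = 5.60×10^8 × 1.99×10^-7 = 112 W/(m²·K).
Amplitude A = F₀ / (Cω) = 129 / 112 = 1.16 K.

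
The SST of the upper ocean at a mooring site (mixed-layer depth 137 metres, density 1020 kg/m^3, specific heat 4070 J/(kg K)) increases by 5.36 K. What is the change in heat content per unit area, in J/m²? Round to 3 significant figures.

3.05×10^9

Areal heat capacity C = ρ c_p D = 1020 × 4070 × 137 = 5.69×10^8 J/(m^2 K).
ΔQ = C ΔT = 5.69×10^8 × 5.36 = 3.05×10^9 J/m².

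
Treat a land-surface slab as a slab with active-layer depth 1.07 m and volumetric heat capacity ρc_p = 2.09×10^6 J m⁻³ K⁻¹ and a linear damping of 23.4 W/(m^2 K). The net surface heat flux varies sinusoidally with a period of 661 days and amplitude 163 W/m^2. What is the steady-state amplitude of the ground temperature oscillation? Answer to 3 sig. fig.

Areal heat capacity C = ρc_p × D = 2.09×10^6 × 1.07 = 2.24×10^6 J/(m²·K).
Angular frequency ω = 2π / T = 2π / 5.71×10^7 s = 1.10×10^-7 s⁻¹.
√((Cω)² + λ²) = √((0.246)² + 23.4²) = 23.4 W/(m²·K).
Amplitude A = F₀ / √((Cω)²+λ²) = 163 / 23.4 = 6.97 K.

6.97 K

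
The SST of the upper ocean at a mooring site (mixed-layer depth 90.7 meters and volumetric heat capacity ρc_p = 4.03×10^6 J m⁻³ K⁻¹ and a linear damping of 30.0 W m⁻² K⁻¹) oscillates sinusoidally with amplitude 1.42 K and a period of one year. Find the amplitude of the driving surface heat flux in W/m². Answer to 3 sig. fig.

Areal heat capacity C = ρc_p × D = 4.03×10^6 × 90.7 = 3.66×10^8 J m⁻² K⁻¹.
ω = 2π / 3.15×10^7 s = 1.99×10^-7 s⁻¹.
√((Cω)² + λ²) = √((72.8)² + 30.0²) = 78.8 W/(m²·K).
F₀ = A × √((Cω)²+λ²) = 1.42 × 78.8 = 112 W/m².

112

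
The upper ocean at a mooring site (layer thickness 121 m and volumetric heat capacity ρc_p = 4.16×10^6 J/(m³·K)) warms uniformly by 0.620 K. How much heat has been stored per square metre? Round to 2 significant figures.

Areal heat capacity C = ρc_p × D = 4.16×10^6 × 121 = 5.03×10^8 J/(m²·K).
ΔQ = C ΔT = 5.03×10^8 × 0.620 = 3.12×10^8 J/m².

3.1×10^8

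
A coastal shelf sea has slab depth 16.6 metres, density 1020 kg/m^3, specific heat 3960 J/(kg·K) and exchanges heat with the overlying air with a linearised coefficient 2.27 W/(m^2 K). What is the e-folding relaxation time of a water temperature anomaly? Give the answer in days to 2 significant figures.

340 days

Areal heat capacity C = ρ c_p D = 1020 × 3960 × 16.6 = 6.71×10^7 J/(m^2 K).
Relaxation time τ = C / λ = 6.71×10^7 / 2.27 = 2.95×10^7 s.
In days: 2.95×10^7 s / (86400 s/day) = 342 days.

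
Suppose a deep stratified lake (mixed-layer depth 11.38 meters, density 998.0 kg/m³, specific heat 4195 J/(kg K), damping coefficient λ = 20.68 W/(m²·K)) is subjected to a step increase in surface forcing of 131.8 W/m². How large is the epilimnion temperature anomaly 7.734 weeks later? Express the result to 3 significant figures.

5.54 K

Areal heat capacity C = ρ c_p D = 998.0 × 4195 × 11.38 = 4.76×10^7 J/(m²·K).
τ = C / λ = 4.76×10^7 / 20.68 = 2.30×10^6 s.
Equilibrium anomaly ΔT_eq = F / λ = 131.8 / 20.68 = 6.37 K.
t = 7.734 weeks = 4.68×10^6 s, so t/τ = 2.03.
ΔT(t) = ΔT_eq (1 − e^(−t/τ)) = 6.37 × (1 − e^−2.03) = 5.54 K.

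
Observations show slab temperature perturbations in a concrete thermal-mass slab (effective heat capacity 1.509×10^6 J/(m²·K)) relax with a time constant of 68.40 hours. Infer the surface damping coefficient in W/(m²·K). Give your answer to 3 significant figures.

Areal heat capacity C = 1.509×10^6 J/(m²·K) (given).
τ = 68.40 hours = 2.46×10^5 s.
λ = C / τ = 1.51×10^6 / 2.46×10^5 = 6.13 W/(m²·K).

6.13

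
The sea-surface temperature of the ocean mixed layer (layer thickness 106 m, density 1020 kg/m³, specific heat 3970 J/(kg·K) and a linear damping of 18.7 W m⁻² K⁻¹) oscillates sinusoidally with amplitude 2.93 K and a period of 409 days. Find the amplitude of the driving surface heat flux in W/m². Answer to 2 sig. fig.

Areal heat capacity C = ρ c_p D = 1020 × 3970 × 106 = 4.29×10^8 J/(m^2 K).
ω = 2π / 3.53×10^7 s = 1.78×10^-7 s⁻¹.
√((Cω)² + λ²) = √((76.3)² + 18.7²) = 78.6 W/(m²·K).
F₀ = A × √((Cω)²+λ²) = 2.93 × 78.6 = 230 W/m².

230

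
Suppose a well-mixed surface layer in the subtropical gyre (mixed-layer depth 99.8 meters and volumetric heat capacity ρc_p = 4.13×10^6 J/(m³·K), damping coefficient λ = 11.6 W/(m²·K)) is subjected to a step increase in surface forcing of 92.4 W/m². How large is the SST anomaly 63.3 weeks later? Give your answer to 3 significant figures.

5.25 K

Areal heat capacity C = ρc_p × D = 4.13×10^6 × 99.8 = 4.12×10^8 J m⁻² K⁻¹.
τ = C / λ = 4.12×10^8 / 11.6 = 3.55×10^7 s.
Equilibrium anomaly ΔT_eq = F / λ = 92.4 / 11.6 = 7.97 K.
t = 63.3 weeks = 3.83×10^7 s, so t/τ = 1.08.
ΔT(t) = ΔT_eq (1 − e^(−t/τ)) = 7.97 × (1 − e^−1.08) = 5.25 K.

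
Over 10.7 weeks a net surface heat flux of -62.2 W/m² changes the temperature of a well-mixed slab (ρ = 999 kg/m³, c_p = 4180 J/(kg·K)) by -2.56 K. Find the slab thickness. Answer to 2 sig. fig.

Heat input Q = F Δt = -62.2 × 6.47×10^6 s = -4.03×10^8 J/m².
Required areal heat capacity C = Q / ΔT = 1.57×10^8 J/(m²·K).
Depth D = C / (ρ c_p) = 1.57×10^8 / (999 × 4180) = 37.7 m.

38 m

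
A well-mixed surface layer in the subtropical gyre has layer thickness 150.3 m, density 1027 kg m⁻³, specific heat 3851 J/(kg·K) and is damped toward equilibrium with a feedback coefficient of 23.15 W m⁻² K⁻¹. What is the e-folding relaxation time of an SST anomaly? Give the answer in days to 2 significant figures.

300 days

Areal heat capacity C = ρ c_p D = 1027 × 3851 × 150.3 = 5.94×10^8 J/(m^2 K).
Relaxation time τ = C / λ = 5.94×10^8 / 23.15 = 2.57×10^7 s.
In days: 2.57×10^7 s / (86400 s/day) = 297 days.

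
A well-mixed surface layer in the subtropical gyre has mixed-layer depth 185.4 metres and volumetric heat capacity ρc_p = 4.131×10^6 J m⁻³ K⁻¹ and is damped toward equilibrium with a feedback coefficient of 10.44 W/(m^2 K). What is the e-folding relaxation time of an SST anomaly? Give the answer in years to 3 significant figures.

Areal heat capacity C = ρc_p × D = 4.131×10^6 × 185.4 = 7.66×10^8 J/(m^2 K).
Relaxation time τ = C / λ = 7.66×10^8 / 10.44 = 7.34×10^7 s.
In years: 7.34×10^7 s / (3.156×10^7 s/year) = 2.32 years.

2.32 years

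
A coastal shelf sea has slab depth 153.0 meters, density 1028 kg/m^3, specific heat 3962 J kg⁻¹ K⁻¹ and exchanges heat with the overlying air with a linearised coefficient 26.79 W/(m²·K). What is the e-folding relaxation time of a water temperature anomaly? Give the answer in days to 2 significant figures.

Areal heat capacity C = ρ c_p D = 1028 × 3962 × 153.0 = 6.23×10^8 J/(m^2 K).
Relaxation time τ = C / λ = 6.23×10^8 / 26.79 = 2.33×10^7 s.
In days: 2.33×10^7 s / (86400 s/day) = 269 days.

270 days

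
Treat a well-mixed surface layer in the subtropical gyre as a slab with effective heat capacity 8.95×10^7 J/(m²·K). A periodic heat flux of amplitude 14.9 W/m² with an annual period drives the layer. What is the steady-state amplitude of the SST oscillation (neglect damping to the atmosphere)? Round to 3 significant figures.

0.836 K

Areal heat capacity C = 8.95×10^7 J/(m²·K) (given).
Angular frequency ω = 2π / T = 2π / 3.15×10^7 s = 1.99×10^-7 s⁻¹.
Cω = 8.95×10^7 × 1.99×10^-7 = 17.8 W/(m²·K).
Amplitude A = F₀ / (Cω) = 14.9 / 17.8 = 0.836 K.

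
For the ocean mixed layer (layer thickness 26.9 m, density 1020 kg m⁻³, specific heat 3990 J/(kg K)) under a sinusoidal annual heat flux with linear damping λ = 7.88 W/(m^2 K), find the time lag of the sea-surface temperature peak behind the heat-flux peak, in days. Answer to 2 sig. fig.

71 days

Areal heat capacity C = ρ c_p D = 1020 × 3990 × 26.9 = 1.09×10^8 J/(m²·K).
ω = 2π / 3.15×10^7 s = 1.99×10^-7 s⁻¹.
Phase lag φ = arctan(Cω/λ) = arctan(21.8/7.88) = 1.22 rad.
Time lag = φ / ω = 1.22 / 1.99×10^-7 = 6.14×10^6 s = 71.1 days.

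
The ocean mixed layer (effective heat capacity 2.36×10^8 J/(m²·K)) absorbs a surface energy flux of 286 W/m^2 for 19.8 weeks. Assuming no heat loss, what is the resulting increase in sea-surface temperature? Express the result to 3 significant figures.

Areal heat capacity C = 2.36×10^8 J/(m²·K) (given).
Net heat input Q = F Δt = 286 × (19.8 weeks × 6.048×10^5 s/week) = 3.42×10^9 J/m².
ΔT = Q / C = 3.42×10^9 / 2.36×10^8 = 14.5 K.

14.5 K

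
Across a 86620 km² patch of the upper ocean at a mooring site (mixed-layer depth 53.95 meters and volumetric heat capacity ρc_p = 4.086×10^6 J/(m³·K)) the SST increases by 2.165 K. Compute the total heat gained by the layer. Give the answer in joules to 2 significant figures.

Areal heat capacity C = ρc_p × D = 4.086×10^6 × 53.95 = 2.20×10^8 J/(m²·K).
Heat per unit area: q = C ΔT = 2.20×10^8 × 2.165 = 4.77×10^8 J/m².
Total heat: Q = q × A = 4.77×10^8 × (86620 × 10⁶ m²) = 4.13×10^19 J.

4.1×10^19 J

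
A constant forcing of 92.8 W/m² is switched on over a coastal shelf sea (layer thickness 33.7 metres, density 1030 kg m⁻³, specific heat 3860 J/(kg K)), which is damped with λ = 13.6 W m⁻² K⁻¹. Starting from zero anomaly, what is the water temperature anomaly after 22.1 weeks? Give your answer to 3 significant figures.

5.07 K

Areal heat capacity C = ρ c_p D = 1030 × 3860 × 33.7 = 1.34×10^8 J m⁻² K⁻¹.
τ = C / λ = 1.34×10^8 / 13.6 = 9.85×10^6 s.
Equilibrium anomaly ΔT_eq = F / λ = 92.8 / 13.6 = 6.82 K.
t = 22.1 weeks = 1.34×10^7 s, so t/τ = 1.36.
ΔT(t) = ΔT_eq (1 − e^(−t/τ)) = 6.82 × (1 − e^−1.36) = 5.07 K.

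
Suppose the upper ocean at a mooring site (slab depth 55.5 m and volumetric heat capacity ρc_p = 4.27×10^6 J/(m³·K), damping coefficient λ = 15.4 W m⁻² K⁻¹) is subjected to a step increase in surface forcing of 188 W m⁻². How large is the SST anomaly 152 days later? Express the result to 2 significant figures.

7.0 K

Areal heat capacity C = ρc_p × D = 4.27×10^6 × 55.5 = 2.37×10^8 J/(m^2 K).
τ = C / λ = 2.37×10^8 / 15.4 = 1.54×10^7 s.
Equilibrium anomaly ΔT_eq = F / λ = 188 / 15.4 = 12.2 K.
t = 152 days = 1.31×10^7 s, so t/τ = 0.853.
ΔT(t) = ΔT_eq (1 − e^(−t/τ)) = 12.2 × (1 − e^−0.853) = 7.01 K.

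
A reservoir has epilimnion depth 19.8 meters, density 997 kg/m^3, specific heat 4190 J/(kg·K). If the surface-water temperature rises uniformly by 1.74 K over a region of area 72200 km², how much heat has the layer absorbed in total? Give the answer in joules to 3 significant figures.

Areal heat capacity C = ρ c_p D = 997 × 4190 × 19.8 = 8.27×10^7 J/(m^2 K).
Heat per unit area: q = C ΔT = 8.27×10^7 × 1.74 = 1.44×10^8 J/m².
Total heat: Q = q × A = 1.44×10^8 × (72200 × 10⁶ m²) = 1.04×10^19 J.

1.04×10^19 J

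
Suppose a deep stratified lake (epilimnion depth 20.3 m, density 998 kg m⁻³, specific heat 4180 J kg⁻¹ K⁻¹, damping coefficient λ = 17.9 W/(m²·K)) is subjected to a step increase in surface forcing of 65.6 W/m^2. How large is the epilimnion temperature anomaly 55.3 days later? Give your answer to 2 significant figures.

2.3 K

Areal heat capacity C = ρ c_p D = 998 × 4180 × 20.3 = 8.47×10^7 J/(m^2 K).
τ = C / λ = 8.47×10^7 / 17.9 = 4.73×10^6 s.
Equilibrium anomaly ΔT_eq = F / λ = 65.6 / 17.9 = 3.66 K.
t = 55.3 days = 4.78×10^6 s, so t/τ = 1.01.
ΔT(t) = ΔT_eq (1 − e^(−t/τ)) = 3.66 × (1 − e^−1.01) = 2.33 K.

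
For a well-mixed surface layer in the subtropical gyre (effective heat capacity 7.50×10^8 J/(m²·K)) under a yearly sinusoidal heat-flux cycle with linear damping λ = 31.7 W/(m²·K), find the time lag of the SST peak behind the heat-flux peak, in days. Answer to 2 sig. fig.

79 days

Areal heat capacity C = 7.50×10^8 J/(m²·K) (given).
ω = 2π / 3.15×10^7 s = 1.99×10^-7 s⁻¹.
Phase lag φ = arctan(Cω/λ) = arctan(149/31.7) = 1.36 rad.
Time lag = φ / ω = 1.36 / 1.99×10^-7 = 6.83×10^6 s = 79.1 days.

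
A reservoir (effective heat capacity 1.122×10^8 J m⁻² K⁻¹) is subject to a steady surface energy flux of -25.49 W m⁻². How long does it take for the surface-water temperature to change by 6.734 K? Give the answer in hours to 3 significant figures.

8230 hours

Areal heat capacity C = 1.122×10^8 J m⁻² K⁻¹ (given).
Time required: Δt = C ΔT / F = 1.12×10^8 × -6.734 / -25.49 = 2.96×10^7 s.
In hours: 2.96×10^7 s / (3600 s/hour) = 8230 hours.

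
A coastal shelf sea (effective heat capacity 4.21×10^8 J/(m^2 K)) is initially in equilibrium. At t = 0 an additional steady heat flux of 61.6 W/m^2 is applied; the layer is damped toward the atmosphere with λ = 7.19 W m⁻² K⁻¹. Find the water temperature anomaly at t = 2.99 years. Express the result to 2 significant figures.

Areal heat capacity C = 4.21×10^8 J/(m^2 K) (given).
τ = C / λ = 4.21×10^8 / 7.19 = 5.86×10^7 s.
Equilibrium anomaly ΔT_eq = F / λ = 61.6 / 7.19 = 8.57 K.
t = 2.99 years = 9.44×10^7 s, so t/τ = 1.61.
ΔT(t) = ΔT_eq (1 − e^(−t/τ)) = 8.57 × (1 − e^−1.61) = 6.86 K.

6.9 K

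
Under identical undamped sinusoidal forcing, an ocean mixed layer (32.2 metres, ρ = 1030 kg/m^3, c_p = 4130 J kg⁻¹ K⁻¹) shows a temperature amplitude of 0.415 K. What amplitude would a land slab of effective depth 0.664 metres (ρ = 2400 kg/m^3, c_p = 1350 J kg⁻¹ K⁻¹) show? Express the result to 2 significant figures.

26 K

C_ocean = 1.37×10^8 J/(m²·K); C_land = 2.15×10^6 J/(m²·K).
A ∝ 1/C ⇒ A_land = A_ocean × C_ocean/C_land = 0.415 × 63.7 = 26.4 K.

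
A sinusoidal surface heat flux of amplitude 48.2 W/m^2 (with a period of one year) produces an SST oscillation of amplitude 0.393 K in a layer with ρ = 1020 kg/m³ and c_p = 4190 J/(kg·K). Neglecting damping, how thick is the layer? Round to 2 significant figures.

140 m

ω = 2π / 3.15×10^7 s = 1.99×10^-7 s⁻¹.
Required C = F₀ / (A ω) = 48.2 / (0.393 × 1.99×10^-7) = 6.16×10^8 J/(m²·K).
D = C / (ρ c_p) = 6.16×10^8 / (1020 × 4190) = 144 m.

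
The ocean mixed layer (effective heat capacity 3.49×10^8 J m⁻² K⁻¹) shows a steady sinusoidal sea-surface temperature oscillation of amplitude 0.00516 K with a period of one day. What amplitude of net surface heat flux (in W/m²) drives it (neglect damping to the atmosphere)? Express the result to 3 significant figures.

131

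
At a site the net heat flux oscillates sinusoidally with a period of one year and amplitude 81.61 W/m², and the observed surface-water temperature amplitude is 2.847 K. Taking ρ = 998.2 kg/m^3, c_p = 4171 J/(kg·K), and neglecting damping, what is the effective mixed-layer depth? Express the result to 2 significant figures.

ω = 2π / 3.15×10^7 s = 1.99×10^-7 s⁻¹.
Required C = F₀ / (A ω) = 81.61 / (2.847 × 1.99×10^-7) = 1.44×10^8 J/(m²·K).
D = C / (ρ c_p) = 1.44×10^8 / (998.2 × 4171) = 34.6 m.

35 m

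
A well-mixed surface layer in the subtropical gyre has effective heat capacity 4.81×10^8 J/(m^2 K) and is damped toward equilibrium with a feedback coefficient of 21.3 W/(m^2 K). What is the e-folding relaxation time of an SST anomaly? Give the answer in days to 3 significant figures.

261 days

Areal heat capacity C = 4.81×10^8 J/(m^2 K) (given).
Relaxation time τ = C / λ = 4.81×10^8 / 21.3 = 2.26×10^7 s.
In days: 2.26×10^7 s / (86400 s/day) = 261 days.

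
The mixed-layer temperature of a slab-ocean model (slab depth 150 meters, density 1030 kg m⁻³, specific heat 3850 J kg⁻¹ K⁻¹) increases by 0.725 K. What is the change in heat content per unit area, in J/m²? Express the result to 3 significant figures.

Areal heat capacity C = ρ c_p D = 1030 × 3850 × 150 = 5.95×10^8 J/(m^2 K).
ΔQ = C ΔT = 5.95×10^8 × 0.725 = 4.31×10^8 J/m².

4.31×10^8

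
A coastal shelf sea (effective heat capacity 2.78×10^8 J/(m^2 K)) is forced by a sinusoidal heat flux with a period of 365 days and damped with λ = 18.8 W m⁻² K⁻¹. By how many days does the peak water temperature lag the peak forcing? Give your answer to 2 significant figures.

72 days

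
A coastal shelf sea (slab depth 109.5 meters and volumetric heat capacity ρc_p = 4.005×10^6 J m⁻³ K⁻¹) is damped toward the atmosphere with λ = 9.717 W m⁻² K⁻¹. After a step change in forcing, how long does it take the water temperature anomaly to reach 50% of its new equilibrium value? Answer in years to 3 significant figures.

0.991 years

Areal heat capacity C = ρc_p × D = 4.005×10^6 × 109.5 = 4.39×10^8 J/(m^2 K).
τ = C / λ = 4.39×10^8 / 9.717 = 4.51×10^7 s.
Fraction reached: 1 − e^(−t/τ) = 0.50 ⇒ t = −τ ln(1 − 0.50) = τ × 0.693.
t = 3.13×10^7 s = 0.991 years.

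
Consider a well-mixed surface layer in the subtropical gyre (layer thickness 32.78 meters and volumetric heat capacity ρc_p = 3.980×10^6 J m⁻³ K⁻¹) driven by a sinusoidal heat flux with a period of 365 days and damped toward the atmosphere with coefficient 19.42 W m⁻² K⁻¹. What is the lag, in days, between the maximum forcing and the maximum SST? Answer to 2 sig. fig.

54 days

Areal heat capacity C = ρc_p × D = 3.980×10^6 × 32.78 = 1.30×10^8 J/(m²·K).
ω = 2π / 3.15×10^7 s = 1.99×10^-7 s⁻¹.
Phase lag φ = arctan(Cω/λ) = arctan(26.0/19.42) = 0.929 rad.
Time lag = φ / ω = 0.929 / 1.99×10^-7 = 4.66×10^6 s = 54.0 days.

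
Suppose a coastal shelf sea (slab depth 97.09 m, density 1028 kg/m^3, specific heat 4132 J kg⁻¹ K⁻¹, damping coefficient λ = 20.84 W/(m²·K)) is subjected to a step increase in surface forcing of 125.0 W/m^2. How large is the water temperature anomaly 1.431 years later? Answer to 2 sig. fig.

Areal heat capacity C = ρ c_p D = 1028 × 4132 × 97.09 = 4.12×10^8 J/(m²·K).
τ = C / λ = 4.12×10^8 / 20.84 = 1.98×10^7 s.
Equilibrium anomaly ΔT_eq = F / λ = 125.0 / 20.84 = 6.00 K.
t = 1.431 years = 4.52×10^7 s, so t/τ = 2.28.
ΔT(t) = ΔT_eq (1 − e^(−t/τ)) = 6.00 × (1 − e^−2.28) = 5.39 K.

5.4 K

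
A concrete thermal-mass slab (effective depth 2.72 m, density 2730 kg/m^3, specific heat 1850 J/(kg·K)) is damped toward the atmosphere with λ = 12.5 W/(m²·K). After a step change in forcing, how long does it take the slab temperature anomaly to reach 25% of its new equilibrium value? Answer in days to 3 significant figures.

3.66 days

Areal heat capacity C = ρ c_p D = 2730 × 1850 × 2.72 = 1.37×10^7 J/(m²·K).
τ = C / λ = 1.37×10^7 / 12.5 = 1.10×10^6 s.
Fraction reached: 1 − e^(−t/τ) = 0.25 ⇒ t = −τ ln(1 − 0.25) = τ × 0.288.
t = 3.16×10^5 s = 3.66 days.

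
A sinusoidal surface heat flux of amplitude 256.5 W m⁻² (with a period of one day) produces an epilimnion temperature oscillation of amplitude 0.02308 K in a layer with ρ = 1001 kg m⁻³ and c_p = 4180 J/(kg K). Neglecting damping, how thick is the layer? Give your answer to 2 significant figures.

37 m

ω = 2π / 86400 s = 7.27×10^-5 s⁻¹.
Required C = F₀ / (A ω) = 256.5 / (0.02308 × 7.27×10^-5) = 1.53×10^8 J/(m²·K).
D = C / (ρ c_p) = 1.53×10^8 / (1001 × 4180) = 36.5 m.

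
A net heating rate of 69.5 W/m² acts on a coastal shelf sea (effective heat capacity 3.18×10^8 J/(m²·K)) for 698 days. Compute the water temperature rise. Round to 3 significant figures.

13.2 K

Areal heat capacity C = 3.18×10^8 J/(m²·K) (given).
Net heat input Q = F Δt = 69.5 × (698 days × 86400 s/day) = 4.19×10^9 J/m².
ΔT = Q / C = 4.19×10^9 / 3.18×10^8 = 13.2 K.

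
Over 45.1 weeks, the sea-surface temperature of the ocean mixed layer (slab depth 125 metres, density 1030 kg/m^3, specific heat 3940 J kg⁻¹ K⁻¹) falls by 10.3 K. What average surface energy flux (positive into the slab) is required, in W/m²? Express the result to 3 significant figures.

-192

Areal heat capacity C = ρ c_p D = 1030 × 3940 × 125 = 5.07×10^8 J/(m^2 K).
Required heat per unit area: Q = C ΔT = 5.07×10^8 × -10.3 = -5.22×10^9 J/m².
Flux F = Q / Δt = -5.22×10^9 / 2.73×10^7 s = -192 W/m².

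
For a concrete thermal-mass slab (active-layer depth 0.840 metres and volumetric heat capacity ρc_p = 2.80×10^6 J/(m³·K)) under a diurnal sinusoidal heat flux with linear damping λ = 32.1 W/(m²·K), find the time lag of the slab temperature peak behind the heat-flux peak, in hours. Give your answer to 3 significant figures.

Areal heat capacity C = ρc_p × D = 2.80×10^6 × 0.840 = 2.35×10^6 J m⁻² K⁻¹.
ω = 2π / 86400 s = 7.27×10^-5 s⁻¹.
Phase lag φ = arctan(Cω/λ) = arctan(171/32.1) = 1.39 rad.
Time lag = φ / ω = 1.39 / 7.27×10^-5 = 19000 s = 5.29 hours.

5.29 hours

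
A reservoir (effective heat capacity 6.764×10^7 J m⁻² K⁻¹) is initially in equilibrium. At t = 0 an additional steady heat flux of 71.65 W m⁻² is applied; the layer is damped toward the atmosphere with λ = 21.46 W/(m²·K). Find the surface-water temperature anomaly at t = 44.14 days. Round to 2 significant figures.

2.3 K

Areal heat capacity C = 6.764×10^7 J m⁻² K⁻¹ (given).
τ = C / λ = 6.76×10^7 / 21.46 = 3.15×10^6 s.
Equilibrium anomaly ΔT_eq = F / λ = 71.65 / 21.46 = 3.34 K.
t = 44.14 days = 3.81×10^6 s, so t/τ = 1.21.
ΔT(t) = ΔT_eq (1 − e^(−t/τ)) = 3.34 × (1 − e^−1.21) = 2.34 K.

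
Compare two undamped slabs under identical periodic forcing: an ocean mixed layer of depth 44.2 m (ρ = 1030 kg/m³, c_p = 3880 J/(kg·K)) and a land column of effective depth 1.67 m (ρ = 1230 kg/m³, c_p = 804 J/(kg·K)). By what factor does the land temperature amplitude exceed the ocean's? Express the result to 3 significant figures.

C_ocean = 1030 × 3880 × 44.2 = 1.77×10^8 J/(m²·K).
C_land = 1230 × 804 × 1.67 = 1.65×10^6 J/(m²·K).
Undamped amplitude ∝ 1/C, so A_land/A_ocean = C_ocean/C_land = 107.

107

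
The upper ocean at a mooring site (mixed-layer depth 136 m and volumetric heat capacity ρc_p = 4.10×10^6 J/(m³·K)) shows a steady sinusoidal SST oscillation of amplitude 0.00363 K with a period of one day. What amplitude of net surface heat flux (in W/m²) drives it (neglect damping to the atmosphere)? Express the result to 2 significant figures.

Areal heat capacity C = ρc_p × D = 4.10×10^6 × 136 = 5.58×10^8 J/(m²·K).
ω = 2π / 86400 s = 7.27×10^-5 s⁻¹.
Cω = 5.58×10^8 × 7.27×10^-5 = 40500 W/(m²·K).
F₀ = A × Cω = 0.00363 × 40500 = 147 W/m².

150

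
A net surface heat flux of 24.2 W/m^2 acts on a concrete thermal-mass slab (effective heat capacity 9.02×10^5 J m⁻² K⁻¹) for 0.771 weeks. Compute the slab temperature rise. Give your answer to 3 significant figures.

Areal heat capacity C = 9.02×10^5 J m⁻² K⁻¹ (given).
Net heat input Q = F Δt = 24.2 × (0.771 weeks × 6.048×10^5 s/week) = 1.13×10^7 J/m².
ΔT = Q / C = 1.13×10^7 / 9.02×10^5 = 12.5 K.

12.5 K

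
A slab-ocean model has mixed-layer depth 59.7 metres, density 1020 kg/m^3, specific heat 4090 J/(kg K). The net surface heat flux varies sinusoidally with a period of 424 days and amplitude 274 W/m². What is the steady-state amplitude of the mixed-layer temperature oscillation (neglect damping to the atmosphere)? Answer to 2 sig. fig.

Areal heat capacity C = ρ c_p D = 1020 × 4090 × 59.7 = 2.49×10^8 J/(m²·K).
Angular frequency ω = 2π / T = 2π / 3.66×10^7 s = 1.72×10^-7 s⁻¹.
Cω = 2.49×10^8 × 1.72×10^-7 = 42.7 W/(m²·K).
Amplitude A = F₀ / (Cω) = 274 / 42.7 = 6.41 K.

6.4 K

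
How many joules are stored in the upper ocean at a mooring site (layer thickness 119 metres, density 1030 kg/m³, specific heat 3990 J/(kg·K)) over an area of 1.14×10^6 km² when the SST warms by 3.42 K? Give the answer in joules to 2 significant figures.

Areal heat capacity C = ρ c_p D = 1030 × 3990 × 119 = 4.89×10^8 J m⁻² K⁻¹.
Heat per unit area: q = C ΔT = 4.89×10^8 × 3.42 = 1.67×10^9 J/m².
Total heat: Q = q × A = 1.67×10^9 × (1.14×10^6 × 10⁶ m²) = 1.91×10^21 J.

1.9×10^21 J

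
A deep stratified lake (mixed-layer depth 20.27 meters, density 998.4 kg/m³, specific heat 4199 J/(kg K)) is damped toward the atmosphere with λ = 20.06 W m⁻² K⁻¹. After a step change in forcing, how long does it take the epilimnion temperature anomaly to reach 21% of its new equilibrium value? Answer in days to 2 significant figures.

12 days

Areal heat capacity C = ρ c_p D = 998.4 × 4199 × 20.27 = 8.50×10^7 J m⁻² K⁻¹.
τ = C / λ = 8.50×10^7 / 20.06 = 4.24×10^6 s.
Fraction reached: 1 − e^(−t/τ) = 0.21 ⇒ t = −τ ln(1 − 0.21) = τ × 0.236.
t = 9.99×10^5 s = 11.6 days.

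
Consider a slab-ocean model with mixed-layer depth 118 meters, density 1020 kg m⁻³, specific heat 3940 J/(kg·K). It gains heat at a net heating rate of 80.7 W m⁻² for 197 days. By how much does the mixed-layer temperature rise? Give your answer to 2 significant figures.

Areal heat capacity C = ρ c_p D = 1020 × 3940 × 118 = 4.74×10^8 J/(m^2 K).
Net heat input Q = F Δt = 80.7 × (197 days × 86400 s/day) = 1.37×10^9 J/m².
ΔT = Q / C = 1.37×10^9 / 4.74×10^8 = 2.90 K.

2.9 K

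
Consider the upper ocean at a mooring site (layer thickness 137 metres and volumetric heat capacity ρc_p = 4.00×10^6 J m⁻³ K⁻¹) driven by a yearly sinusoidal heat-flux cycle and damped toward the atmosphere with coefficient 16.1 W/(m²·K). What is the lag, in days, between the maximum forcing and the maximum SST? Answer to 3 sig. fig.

Areal heat capacity C = ρc_p × D = 4.00×10^6 × 137 = 5.48×10^8 J/(m²·K).
ω = 2π / 3.15×10^7 s = 1.99×10^-7 s⁻¹.
Phase lag φ = arctan(Cω/λ) = arctan(109/16.1) = 1.42 rad.
Time lag = φ / ω = 1.42 / 1.99×10^-7 = 7.15×10^6 s = 82.7 days.

82.7 days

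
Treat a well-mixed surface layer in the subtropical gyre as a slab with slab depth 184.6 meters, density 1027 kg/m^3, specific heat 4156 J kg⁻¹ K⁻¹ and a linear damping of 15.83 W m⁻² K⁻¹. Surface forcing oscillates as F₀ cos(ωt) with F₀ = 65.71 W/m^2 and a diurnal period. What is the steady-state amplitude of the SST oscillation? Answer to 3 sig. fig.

0.00115 K

Areal heat capacity C = ρ c_p D = 1027 × 4156 × 184.6 = 7.88×10^8 J/(m²·K).
Angular frequency ω = 2π / T = 2π / 86400 s = 7.27×10^-5 s⁻¹.
√((Cω)² + λ²) = √((57300)² + 15.83²) = 57300 W/(m²·K).
Amplitude A = F₀ / √((Cω)²+λ²) = 65.71 / 57300 = 0.00115 K.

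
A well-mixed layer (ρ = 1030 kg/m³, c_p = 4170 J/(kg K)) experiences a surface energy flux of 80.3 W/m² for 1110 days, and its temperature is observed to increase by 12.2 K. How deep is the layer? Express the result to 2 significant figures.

150 m

Heat input Q = F Δt = 80.3 × 9.59×10^7 s = 7.70×10^9 J/m².
Required areal heat capacity C = Q / ΔT = 6.31×10^8 J/(m²·K).
Depth D = C / (ρ c_p) = 6.31×10^8 / (1030 × 4170) = 147 m.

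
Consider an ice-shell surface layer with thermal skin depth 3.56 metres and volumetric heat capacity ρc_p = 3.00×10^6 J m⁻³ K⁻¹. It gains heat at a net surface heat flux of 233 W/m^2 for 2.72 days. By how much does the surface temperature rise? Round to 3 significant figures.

Areal heat capacity C = ρc_p × D = 3.00×10^6 × 3.56 = 1.07×10^7 J/(m^2 K).
Net heat input Q = F Δt = 233 × (2.72 days × 86400 s/day) = 5.48×10^7 J/m².
ΔT = Q / C = 5.48×10^7 / 1.07×10^7 = 5.13 K.

5.13 K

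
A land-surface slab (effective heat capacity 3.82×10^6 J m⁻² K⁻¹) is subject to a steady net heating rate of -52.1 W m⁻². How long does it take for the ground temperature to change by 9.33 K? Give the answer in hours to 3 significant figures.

Areal heat capacity C = 3.82×10^6 J m⁻² K⁻¹ (given).
Time required: Δt = C ΔT / F = 3.82×10^6 × -9.33 / -52.1 = 6.84×10^5 s.
In hours: 6.84×10^5 s / (3600 s/hour) = 190 hours.

190 hours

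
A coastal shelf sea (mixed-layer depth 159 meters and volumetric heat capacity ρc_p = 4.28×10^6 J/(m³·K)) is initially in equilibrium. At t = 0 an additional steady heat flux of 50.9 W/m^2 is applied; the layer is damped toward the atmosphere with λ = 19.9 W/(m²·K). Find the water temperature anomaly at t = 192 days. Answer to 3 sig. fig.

0.983 K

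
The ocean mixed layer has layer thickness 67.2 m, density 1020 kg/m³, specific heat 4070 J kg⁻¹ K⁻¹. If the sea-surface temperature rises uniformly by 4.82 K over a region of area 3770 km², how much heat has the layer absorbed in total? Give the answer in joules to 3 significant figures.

Areal heat capacity C = ρ c_p D = 1020 × 4070 × 67.2 = 2.79×10^8 J/(m^2 K).
Heat per unit area: q = C ΔT = 2.79×10^8 × 4.82 = 1.34×10^9 J/m².
Total heat: Q = q × A = 1.34×10^9 × (3770 × 10⁶ m²) = 5.07×10^18 J.

5.07×10^18 J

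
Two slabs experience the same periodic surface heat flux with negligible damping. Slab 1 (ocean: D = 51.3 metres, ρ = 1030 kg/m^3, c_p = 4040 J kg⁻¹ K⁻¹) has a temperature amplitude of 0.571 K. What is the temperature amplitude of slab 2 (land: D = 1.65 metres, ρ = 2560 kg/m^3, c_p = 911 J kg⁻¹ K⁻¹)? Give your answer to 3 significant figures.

31.7 K

C_ocean = 2.13×10^8 J/(m²·K); C_land = 3.85×10^6 J/(m²·K).
A ∝ 1/C ⇒ A_land = A_ocean × C_ocean/C_land = 0.571 × 55.5 = 31.7 K.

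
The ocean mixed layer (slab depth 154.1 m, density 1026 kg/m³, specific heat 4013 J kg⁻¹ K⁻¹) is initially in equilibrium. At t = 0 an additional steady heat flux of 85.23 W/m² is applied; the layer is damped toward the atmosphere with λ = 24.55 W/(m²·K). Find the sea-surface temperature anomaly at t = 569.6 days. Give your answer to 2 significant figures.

Areal heat capacity C = ρ c_p D = 1026 × 4013 × 154.1 = 6.34×10^8 J/(m²·K).
τ = C / λ = 6.34×10^8 / 24.55 = 2.58×10^7 s.
Equilibrium anomaly ΔT_eq = F / λ = 85.23 / 24.55 = 3.47 K.
t = 569.6 days = 4.92×10^7 s, so t/τ = 1.90.
ΔT(t) = ΔT_eq (1 − e^(−t/τ)) = 3.47 × (1 − e^−1.90) = 2.95 K.

3.0 K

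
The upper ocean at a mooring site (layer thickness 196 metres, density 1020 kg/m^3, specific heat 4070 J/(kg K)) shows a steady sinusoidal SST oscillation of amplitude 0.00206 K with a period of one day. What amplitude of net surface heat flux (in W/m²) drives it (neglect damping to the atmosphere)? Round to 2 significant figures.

120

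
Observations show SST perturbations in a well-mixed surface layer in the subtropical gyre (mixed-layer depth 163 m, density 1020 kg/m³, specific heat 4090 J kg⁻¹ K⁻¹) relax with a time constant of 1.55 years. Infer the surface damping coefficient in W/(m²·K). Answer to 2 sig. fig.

14

Areal heat capacity C = ρ c_p D = 1020 × 4090 × 163 = 6.80×10^8 J/(m^2 K).
τ = 1.55 years = 4.89×10^7 s.
λ = C / τ = 6.80×10^8 / 4.89×10^7 = 13.9 W/(m²·K).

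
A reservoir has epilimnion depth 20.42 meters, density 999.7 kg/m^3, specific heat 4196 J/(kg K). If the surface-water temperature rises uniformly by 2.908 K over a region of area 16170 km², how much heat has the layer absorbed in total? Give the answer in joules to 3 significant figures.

4.03×10^18 J

Areal heat capacity C = ρ c_p D = 999.7 × 4196 × 20.42 = 8.57×10^7 J m⁻² K⁻¹.
Heat per unit area: q = C ΔT = 8.57×10^7 × 2.908 = 2.49×10^8 J/m².
Total heat: Q = q × A = 2.49×10^8 × (16170 × 10⁶ m²) = 4.03×10^18 J.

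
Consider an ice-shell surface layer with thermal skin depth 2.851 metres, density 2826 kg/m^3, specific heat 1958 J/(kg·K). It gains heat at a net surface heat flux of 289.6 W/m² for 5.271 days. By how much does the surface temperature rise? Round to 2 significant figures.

Areal heat capacity C = ρ c_p D = 2826 × 1958 × 2.851 = 1.58×10^7 J/(m^2 K).
Net heat input Q = F Δt = 289.6 × (5.271 days × 86400 s/day) = 1.32×10^8 J/m².
ΔT = Q / C = 1.32×10^8 / 1.58×10^7 = 8.36 K.

8.4 K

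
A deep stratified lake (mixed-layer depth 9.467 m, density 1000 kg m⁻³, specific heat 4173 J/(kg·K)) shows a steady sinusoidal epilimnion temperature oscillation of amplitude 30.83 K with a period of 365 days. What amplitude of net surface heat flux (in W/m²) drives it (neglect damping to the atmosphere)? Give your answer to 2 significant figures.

240

Areal heat capacity C = ρ c_p D = 1000 × 4173 × 9.467 = 3.95×10^7 J m⁻² K⁻¹.
ω = 2π / 3.15×10^7 s = 1.99×10^-7 s⁻¹.
Cω = 3.95×10^7 × 1.99×10^-7 = 7.87 W/(m²·K).
F₀ = A × Cω = 30.83 × 7.87 = 243 W/m².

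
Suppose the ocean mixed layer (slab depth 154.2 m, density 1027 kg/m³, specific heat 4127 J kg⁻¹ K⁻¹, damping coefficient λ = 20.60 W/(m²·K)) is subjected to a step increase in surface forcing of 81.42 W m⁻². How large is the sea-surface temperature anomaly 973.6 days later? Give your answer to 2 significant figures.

3.7 K

Areal heat capacity C = ρ c_p D = 1027 × 4127 × 154.2 = 6.54×10^8 J/(m²·K).
τ = C / λ = 6.54×10^8 / 20.60 = 3.17×10^7 s.
Equilibrium anomaly ΔT_eq = F / λ = 81.42 / 20.60 = 3.95 K.
t = 973.6 days = 8.41×10^7 s, so t/τ = 2.65.
ΔT(t) = ΔT_eq (1 − e^(−t/τ)) = 3.95 × (1 − e^−2.65) = 3.67 K.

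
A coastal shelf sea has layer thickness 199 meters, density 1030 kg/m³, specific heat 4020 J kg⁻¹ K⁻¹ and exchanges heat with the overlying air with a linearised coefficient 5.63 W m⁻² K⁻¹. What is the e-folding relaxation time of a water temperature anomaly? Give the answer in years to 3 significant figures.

Areal heat capacity C = ρ c_p D = 1030 × 4020 × 199 = 8.24×10^8 J/(m^2 K).
Relaxation time τ = C / λ = 8.24×10^8 / 5.63 = 1.46×10^8 s.
In years: 1.46×10^8 s / (3.156×10^7 s/year) = 4.64 years.

4.64 years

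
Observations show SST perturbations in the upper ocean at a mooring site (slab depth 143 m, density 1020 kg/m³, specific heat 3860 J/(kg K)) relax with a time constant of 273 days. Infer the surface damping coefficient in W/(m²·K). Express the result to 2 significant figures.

Areal heat capacity C = ρ c_p D = 1020 × 3860 × 143 = 5.63×10^8 J/(m²·K).
τ = 273 days = 2.36×10^7 s.
λ = C / τ = 5.63×10^8 / 2.36×10^7 = 23.9 W/(m²·K).

24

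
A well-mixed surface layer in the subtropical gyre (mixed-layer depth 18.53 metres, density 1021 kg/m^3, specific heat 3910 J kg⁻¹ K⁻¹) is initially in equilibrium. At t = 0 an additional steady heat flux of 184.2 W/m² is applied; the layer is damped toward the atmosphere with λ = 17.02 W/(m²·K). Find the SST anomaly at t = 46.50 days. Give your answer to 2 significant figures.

Areal heat capacity C = ρ c_p D = 1021 × 3910 × 18.53 = 7.40×10^7 J m⁻² K⁻¹.
τ = C / λ = 7.40×10^7 / 17.02 = 4.35×10^6 s.
Equilibrium anomaly ΔT_eq = F / λ = 184.2 / 17.02 = 10.8 K.
t = 46.50 days = 4.02×10^6 s, so t/τ = 0.924.
ΔT(t) = ΔT_eq (1 − e^(−t/τ)) = 10.8 × (1 − e^−0.924) = 6.53 K.

6.5 K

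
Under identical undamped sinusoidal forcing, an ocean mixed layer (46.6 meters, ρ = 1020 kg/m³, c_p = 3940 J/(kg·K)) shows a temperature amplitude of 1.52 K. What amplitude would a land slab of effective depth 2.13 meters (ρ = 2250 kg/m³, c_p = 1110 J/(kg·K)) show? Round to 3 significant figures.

C_ocean = 1.87×10^8 J/(m²·K); C_land = 5.32×10^6 J/(m²·K).
A ∝ 1/C ⇒ A_land = A_ocean × C_ocean/C_land = 1.52 × 35.2 = 53.5 K.

53.5 K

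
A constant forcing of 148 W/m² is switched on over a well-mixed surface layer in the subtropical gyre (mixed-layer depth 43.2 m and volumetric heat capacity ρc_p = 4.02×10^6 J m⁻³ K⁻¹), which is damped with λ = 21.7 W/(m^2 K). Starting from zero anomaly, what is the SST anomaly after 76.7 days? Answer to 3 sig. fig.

Areal heat capacity C = ρc_p × D = 4.02×10^6 × 43.2 = 1.74×10^8 J/(m²·K).
τ = C / λ = 1.74×10^8 / 21.7 = 8.00×10^6 s.
Equilibrium anomaly ΔT_eq = F / λ = 148 / 21.7 = 6.82 K.
t = 76.7 days = 6.63×10^6 s, so t/τ = 0.828.
ΔT(t) = ΔT_eq (1 − e^(−t/τ)) = 6.82 × (1 − e^−0.828) = 3.84 K.

3.84 K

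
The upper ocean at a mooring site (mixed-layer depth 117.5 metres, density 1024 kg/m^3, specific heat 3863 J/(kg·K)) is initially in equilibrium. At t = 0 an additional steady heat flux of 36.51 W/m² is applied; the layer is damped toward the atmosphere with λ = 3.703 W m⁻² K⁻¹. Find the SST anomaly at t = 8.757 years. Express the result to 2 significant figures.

8.8 K

Areal heat capacity C = ρ c_p D = 1024 × 3863 × 117.5 = 4.65×10^8 J/(m^2 K).
τ = C / λ = 4.65×10^8 / 3.703 = 1.26×10^8 s.
Equilibrium anomaly ΔT_eq = F / λ = 36.51 / 3.703 = 9.86 K.
t = 8.757 years = 2.76×10^8 s, so t/τ = 2.20.
ΔT(t) = ΔT_eq (1 − e^(−t/τ)) = 9.86 × (1 − e^−2.20) = 8.77 K.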